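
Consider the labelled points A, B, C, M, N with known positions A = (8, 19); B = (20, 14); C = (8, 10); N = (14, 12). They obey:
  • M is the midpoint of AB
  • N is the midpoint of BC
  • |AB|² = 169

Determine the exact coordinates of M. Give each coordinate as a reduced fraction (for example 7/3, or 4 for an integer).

M = (14, 33/2)

1. M_x = 14  [2·M = A+B = (8, 19)+(20, 14)]
2. M_y = 33/2  [2·M = A+B = (8, 19)+(20, 14)]
   so M = (14, 33/2)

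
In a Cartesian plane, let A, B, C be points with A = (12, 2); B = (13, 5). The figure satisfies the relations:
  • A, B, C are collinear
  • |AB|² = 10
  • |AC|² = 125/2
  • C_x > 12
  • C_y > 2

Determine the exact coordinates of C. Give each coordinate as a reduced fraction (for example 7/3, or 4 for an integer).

1. C_x = 29/2  [[A, B, C are collinear ⇒ -3x+1y+34=0] ∩ [|C−(12, 2)|²=125/2]]
2. C_y = 19/2  [[A, B, C are collinear ⇒ -3x+1y+34=0] ∩ [|C−(12, 2)|²=125/2]]
   so C = (29/2, 19/2)

C = (29/2, 19/2)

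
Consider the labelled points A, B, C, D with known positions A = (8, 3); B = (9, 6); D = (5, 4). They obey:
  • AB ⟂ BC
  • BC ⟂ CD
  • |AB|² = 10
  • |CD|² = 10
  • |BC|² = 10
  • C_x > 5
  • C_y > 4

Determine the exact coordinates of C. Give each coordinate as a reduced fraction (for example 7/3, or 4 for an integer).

1. C_x = 6  [[AB ⟂ BC ⇒ 1x+3y-27=0] ∩ [|C−(5, 4)|²=10]]
2. C_y = 7  [[AB ⟂ BC ⇒ 1x+3y-27=0] ∩ [|C−(5, 4)|²=10]]
   so C = (6, 7)

C = (6, 7)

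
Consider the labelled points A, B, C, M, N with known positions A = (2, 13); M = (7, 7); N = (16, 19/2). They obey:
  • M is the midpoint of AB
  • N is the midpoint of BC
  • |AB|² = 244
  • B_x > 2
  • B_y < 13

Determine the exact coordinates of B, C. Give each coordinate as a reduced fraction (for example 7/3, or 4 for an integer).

B = (12, 1)
C = (20, 18)

1. B_x = 12  [B = 2·M−A = 2·(7, 7)−(2, 13)]
2. B_y = 1  [B = 2·M−A = 2·(7, 7)−(2, 13)]
   so B = (12, 1)
3. C_x = 20  [C = 2·N−B = 2·(16, 19/2)−(12, 1)]
4. C_y = 18  [C = 2·N−B = 2·(16, 19/2)−(12, 1)]
   so C = (20, 18)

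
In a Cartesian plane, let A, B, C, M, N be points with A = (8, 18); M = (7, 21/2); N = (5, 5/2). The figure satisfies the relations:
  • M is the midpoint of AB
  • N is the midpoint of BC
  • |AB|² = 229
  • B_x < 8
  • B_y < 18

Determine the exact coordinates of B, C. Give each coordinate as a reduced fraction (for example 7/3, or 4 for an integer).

1. B_x = 6  [B = 2·M−A = 2·(7, 21/2)−(8, 18)]
2. B_y = 3  [B = 2·M−A = 2·(7, 21/2)−(8, 18)]
   so B = (6, 3)
3. C_x = 4  [C = 2·N−B = 2·(5, 5/2)−(6, 3)]
4. C_y = 2  [C = 2·N−B = 2·(5, 5/2)−(6, 3)]
   so C = (4, 2)

B = (6, 3)
C = (4, 2)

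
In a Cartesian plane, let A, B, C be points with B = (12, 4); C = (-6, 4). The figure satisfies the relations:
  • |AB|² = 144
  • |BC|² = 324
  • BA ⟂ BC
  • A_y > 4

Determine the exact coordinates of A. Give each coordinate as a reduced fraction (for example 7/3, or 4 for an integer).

A = (12, 16)

1. A_x = 12  [[BA ⟂ BC ⇒ -18x+216=0] ∩ [|A−(12, 4)|²=144]]
2. A_y = 16  [[BA ⟂ BC ⇒ -18x+216=0] ∩ [|A−(12, 4)|²=144]]
   so A = (12, 16)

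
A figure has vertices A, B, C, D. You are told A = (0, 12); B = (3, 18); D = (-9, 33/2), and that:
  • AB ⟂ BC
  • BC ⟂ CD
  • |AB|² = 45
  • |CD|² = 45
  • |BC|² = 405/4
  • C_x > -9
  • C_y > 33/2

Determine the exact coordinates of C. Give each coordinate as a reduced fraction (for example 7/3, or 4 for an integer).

C = (-6, 45/2)

1. C_x = -6  [[AB ⟂ BC ⇒ 3x+6y-117=0] ∩ [|C−(-9, 33/2)|²=45]]
2. C_y = 45/2  [[AB ⟂ BC ⇒ 3x+6y-117=0] ∩ [|C−(-9, 33/2)|²=45]]
   so C = (-6, 45/2)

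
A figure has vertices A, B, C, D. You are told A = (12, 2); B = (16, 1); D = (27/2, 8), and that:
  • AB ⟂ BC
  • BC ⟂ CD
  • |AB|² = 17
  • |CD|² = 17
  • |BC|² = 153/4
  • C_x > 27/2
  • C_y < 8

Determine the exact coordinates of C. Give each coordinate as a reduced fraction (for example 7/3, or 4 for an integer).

C = (35/2, 7)

1. C_x = 35/2  [[AB ⟂ BC ⇒ 4x-1y-63=0] ∩ [|C−(27/2, 8)|²=17]]
2. C_y = 7  [[AB ⟂ BC ⇒ 4x-1y-63=0] ∩ [|C−(27/2, 8)|²=17]]
   so C = (35/2, 7)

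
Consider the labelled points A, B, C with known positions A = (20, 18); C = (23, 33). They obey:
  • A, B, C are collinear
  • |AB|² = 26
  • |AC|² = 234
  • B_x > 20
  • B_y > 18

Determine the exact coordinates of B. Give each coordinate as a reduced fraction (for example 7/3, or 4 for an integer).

B = (21, 23)

1. B_x = 21  [[A, B, C are collinear ⇒ 15x-3y-246=0] ∩ [|B−(20, 18)|²=26]]
2. B_y = 23  [[A, B, C are collinear ⇒ 15x-3y-246=0] ∩ [|B−(20, 18)|²=26]]
   so B = (21, 23)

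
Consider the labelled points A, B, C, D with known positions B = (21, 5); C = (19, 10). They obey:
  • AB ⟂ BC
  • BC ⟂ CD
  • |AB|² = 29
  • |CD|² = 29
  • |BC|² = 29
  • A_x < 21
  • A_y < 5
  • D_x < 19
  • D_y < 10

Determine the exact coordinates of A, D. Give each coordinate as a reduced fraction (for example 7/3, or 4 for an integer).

A = (16, 3)
D = (14, 8)

1. A_x = 16  [[AB ⟂ BC ⇒ 2x-5y-17=0] ∩ [|A−(21, 5)|²=29]]
2. A_y = 3  [[AB ⟂ BC ⇒ 2x-5y-17=0] ∩ [|A−(21, 5)|²=29]]
   so A = (16, 3)
3. D_x = 14  [[BC ⟂ CD ⇒ -2x+5y-12=0] ∩ [|D−(19, 10)|²=29]]
4. D_y = 8  [[BC ⟂ CD ⇒ -2x+5y-12=0] ∩ [|D−(19, 10)|²=29]]
   so D = (14, 8)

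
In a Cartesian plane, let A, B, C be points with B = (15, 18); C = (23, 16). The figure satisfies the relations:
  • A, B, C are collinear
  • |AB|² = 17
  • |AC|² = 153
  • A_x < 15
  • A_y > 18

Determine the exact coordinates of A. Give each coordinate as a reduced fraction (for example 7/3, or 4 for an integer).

A = (11, 19)

1. A_x = 11  [[A, B, C are collinear ⇒ 2x+8y-174=0] ∩ [|A−(15, 18)|²=17]]
2. A_y = 19  [[A, B, C are collinear ⇒ 2x+8y-174=0] ∩ [|A−(15, 18)|²=17]]
   so A = (11, 19)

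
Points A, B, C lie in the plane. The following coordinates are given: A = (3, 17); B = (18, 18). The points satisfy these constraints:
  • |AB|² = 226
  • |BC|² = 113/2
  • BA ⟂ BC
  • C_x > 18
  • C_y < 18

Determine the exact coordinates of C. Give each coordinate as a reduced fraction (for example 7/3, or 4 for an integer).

C = (37/2, 21/2)

1. C_x = 37/2  [[BA ⟂ BC ⇒ -15x-1y+288=0] ∩ [|C−(18, 18)|²=113/2]]
2. C_y = 21/2  [[BA ⟂ BC ⇒ -15x-1y+288=0] ∩ [|C−(18, 18)|²=113/2]]
   so C = (37/2, 21/2)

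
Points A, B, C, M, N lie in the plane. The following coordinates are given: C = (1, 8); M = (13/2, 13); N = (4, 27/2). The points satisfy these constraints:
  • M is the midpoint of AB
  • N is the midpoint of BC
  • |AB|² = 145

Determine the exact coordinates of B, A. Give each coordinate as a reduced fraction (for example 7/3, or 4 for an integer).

1. B_x = 7  [B = 2·N−C = 2·(4, 27/2)−(1, 8)]
2. B_y = 19  [B = 2·N−C = 2·(4, 27/2)−(1, 8)]
   so B = (7, 19)
3. A_x = 6  [A = 2·M−B = 2·(13/2, 13)−(7, 19)]
4. A_y = 7  [A = 2·M−B = 2·(13/2, 13)−(7, 19)]
   so A = (6, 7)

B = (7, 19)
A = (6, 7)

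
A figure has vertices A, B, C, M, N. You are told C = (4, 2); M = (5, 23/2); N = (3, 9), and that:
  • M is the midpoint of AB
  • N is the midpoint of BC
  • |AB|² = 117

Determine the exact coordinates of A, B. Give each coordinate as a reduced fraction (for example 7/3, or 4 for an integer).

A = (8, 7)
B = (2, 16)

1. B_x = 2  [B = 2·N−C = 2·(3, 9)−(4, 2)]
2. B_y = 16  [B = 2·N−C = 2·(3, 9)−(4, 2)]
   so B = (2, 16)
3. A_x = 8  [A = 2·M−B = 2·(5, 23/2)−(2, 16)]
4. A_y = 7  [A = 2·M−B = 2·(5, 23/2)−(2, 16)]
   so A = (8, 7)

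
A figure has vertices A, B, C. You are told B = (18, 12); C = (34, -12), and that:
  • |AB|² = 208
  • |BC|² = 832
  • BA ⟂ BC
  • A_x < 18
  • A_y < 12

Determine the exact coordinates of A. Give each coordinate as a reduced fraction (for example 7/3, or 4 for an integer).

A = (6, 4)

1. A_x = 6  [[BA ⟂ BC ⇒ 16x-24y=0] ∩ [|A−(18, 12)|²=208]]
2. A_y = 4  [[BA ⟂ BC ⇒ 16x-24y=0] ∩ [|A−(18, 12)|²=208]]
   so A = (6, 4)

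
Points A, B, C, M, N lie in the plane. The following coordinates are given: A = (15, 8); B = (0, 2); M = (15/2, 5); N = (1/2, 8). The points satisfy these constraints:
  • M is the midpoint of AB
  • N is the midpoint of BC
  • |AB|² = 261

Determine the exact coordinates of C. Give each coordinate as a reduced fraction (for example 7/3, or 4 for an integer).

1. C_x = 1  [C = 2·N−B = 2·(1/2, 8)−(0, 2)]
2. C_y = 14  [C = 2·N−B = 2·(1/2, 8)−(0, 2)]
   so C = (1, 14)

C = (1, 14)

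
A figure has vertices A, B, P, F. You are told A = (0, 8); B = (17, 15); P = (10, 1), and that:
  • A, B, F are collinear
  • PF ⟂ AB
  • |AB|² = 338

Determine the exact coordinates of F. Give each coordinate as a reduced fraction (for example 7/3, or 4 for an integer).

1. F_x = 2057/338  [[A, B, F are collinear ⇒ -7x+17y-136=0] ∩ [PF ⟂ AB ⇒ 17x+7y-177=0]]
2. F_y = 3551/338  [[A, B, F are collinear ⇒ -7x+17y-136=0] ∩ [PF ⟂ AB ⇒ 17x+7y-177=0]]
   so F = (2057/338, 3551/338)

F = (2057/338, 3551/338)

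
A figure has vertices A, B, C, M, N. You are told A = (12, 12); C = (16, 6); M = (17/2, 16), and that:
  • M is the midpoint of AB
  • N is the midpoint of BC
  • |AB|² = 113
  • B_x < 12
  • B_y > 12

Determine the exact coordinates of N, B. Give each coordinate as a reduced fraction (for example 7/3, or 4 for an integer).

1. B_x = 5  [B = 2·M−A = 2·(17/2, 16)−(12, 12)]
2. B_y = 20  [B = 2·M−A = 2·(17/2, 16)−(12, 12)]
   so B = (5, 20)
3. N_x = 21/2  [2·N = B+C = (5, 20)+(16, 6)]
4. N_y = 13  [2·N = B+C = (5, 20)+(16, 6)]
   so N = (21/2, 13)

N = (21/2, 13)
B = (5, 20)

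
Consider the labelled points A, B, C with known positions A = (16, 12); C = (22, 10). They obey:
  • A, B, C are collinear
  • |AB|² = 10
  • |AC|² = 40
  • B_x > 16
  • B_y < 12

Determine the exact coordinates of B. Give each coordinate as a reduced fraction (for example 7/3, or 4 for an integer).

B = (19, 11)

1. B_x = 19  [[A, B, C are collinear ⇒ -2x-6y+104=0] ∩ [|B−(16, 12)|²=10]]
2. B_y = 11  [[A, B, C are collinear ⇒ -2x-6y+104=0] ∩ [|B−(16, 12)|²=10]]
   so B = (19, 11)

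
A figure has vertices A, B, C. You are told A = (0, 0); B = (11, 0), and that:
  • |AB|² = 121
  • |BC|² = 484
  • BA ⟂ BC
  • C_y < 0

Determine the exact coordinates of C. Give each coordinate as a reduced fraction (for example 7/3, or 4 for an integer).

C = (11, -22)

1. C_x = 11  [[BA ⟂ BC ⇒ -11x+121=0] ∩ [|C−(11, 0)|²=484]]
2. C_y = -22  [[BA ⟂ BC ⇒ -11x+121=0] ∩ [|C−(11, 0)|²=484]]
   so C = (11, -22)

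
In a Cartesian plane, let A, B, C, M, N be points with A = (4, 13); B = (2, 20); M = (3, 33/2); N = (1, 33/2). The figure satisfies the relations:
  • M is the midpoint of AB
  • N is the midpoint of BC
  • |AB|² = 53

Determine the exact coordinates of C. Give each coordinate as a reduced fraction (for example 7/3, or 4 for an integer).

C = (0, 13)

1. C_x = 0  [C = 2·N−B = 2·(1, 33/2)−(2, 20)]
2. C_y = 13  [C = 2·N−B = 2·(1, 33/2)−(2, 20)]
   so C = (0, 13)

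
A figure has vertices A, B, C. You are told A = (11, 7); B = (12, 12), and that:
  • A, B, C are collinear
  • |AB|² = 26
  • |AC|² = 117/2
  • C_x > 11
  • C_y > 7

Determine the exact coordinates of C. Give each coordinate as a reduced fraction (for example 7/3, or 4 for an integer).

1. C_x = 25/2  [[A, B, C are collinear ⇒ -5x+1y+48=0] ∩ [|C−(11, 7)|²=117/2]]
2. C_y = 29/2  [[A, B, C are collinear ⇒ -5x+1y+48=0] ∩ [|C−(11, 7)|²=117/2]]
   so C = (25/2, 29/2)

C = (25/2, 29/2)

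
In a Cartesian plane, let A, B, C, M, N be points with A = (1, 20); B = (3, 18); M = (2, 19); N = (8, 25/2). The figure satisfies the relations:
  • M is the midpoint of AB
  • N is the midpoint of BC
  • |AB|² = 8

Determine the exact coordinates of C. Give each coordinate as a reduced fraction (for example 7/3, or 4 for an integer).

1. C_x = 13  [C = 2·N−B = 2·(8, 25/2)−(3, 18)]
2. C_y = 7  [C = 2·N−B = 2·(8, 25/2)−(3, 18)]
   so C = (13, 7)

C = (13, 7)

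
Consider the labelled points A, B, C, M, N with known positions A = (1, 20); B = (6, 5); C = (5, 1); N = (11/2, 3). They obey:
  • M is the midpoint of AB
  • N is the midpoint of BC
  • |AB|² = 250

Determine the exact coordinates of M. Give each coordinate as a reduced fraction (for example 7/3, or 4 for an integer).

1. M_x = 7/2  [2·M = A+B = (1, 20)+(6, 5)]
2. M_y = 25/2  [2·M = A+B = (1, 20)+(6, 5)]
   so M = (7/2, 25/2)

M = (7/2, 25/2)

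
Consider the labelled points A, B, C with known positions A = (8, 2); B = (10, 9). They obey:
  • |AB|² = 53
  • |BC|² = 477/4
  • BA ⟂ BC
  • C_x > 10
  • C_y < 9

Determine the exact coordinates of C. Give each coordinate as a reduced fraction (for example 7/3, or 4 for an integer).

1. C_x = 41/2  [[BA ⟂ BC ⇒ -2x-7y+83=0] ∩ [|C−(10, 9)|²=477/4]]
2. C_y = 6  [[BA ⟂ BC ⇒ -2x-7y+83=0] ∩ [|C−(10, 9)|²=477/4]]
   so C = (41/2, 6)

C = (41/2, 6)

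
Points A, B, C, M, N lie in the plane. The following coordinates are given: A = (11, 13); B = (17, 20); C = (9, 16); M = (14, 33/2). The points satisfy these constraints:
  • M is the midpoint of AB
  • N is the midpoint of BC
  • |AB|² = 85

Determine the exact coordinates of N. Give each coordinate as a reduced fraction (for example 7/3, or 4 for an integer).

N = (13, 18)

1. N_x = 13  [2·N = B+C = (17, 20)+(9, 16)]
2. N_y = 18  [2·N = B+C = (17, 20)+(9, 16)]
   so N = (13, 18)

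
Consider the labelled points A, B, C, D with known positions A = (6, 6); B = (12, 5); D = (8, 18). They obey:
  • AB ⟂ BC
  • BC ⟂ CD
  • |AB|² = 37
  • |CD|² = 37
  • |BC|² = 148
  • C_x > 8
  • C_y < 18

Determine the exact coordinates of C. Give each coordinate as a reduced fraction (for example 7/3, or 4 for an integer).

C = (14, 17)

1. C_x = 14  [[AB ⟂ BC ⇒ 6x-1y-67=0] ∩ [|C−(8, 18)|²=37]]
2. C_y = 17  [[AB ⟂ BC ⇒ 6x-1y-67=0] ∩ [|C−(8, 18)|²=37]]
   so C = (14, 17)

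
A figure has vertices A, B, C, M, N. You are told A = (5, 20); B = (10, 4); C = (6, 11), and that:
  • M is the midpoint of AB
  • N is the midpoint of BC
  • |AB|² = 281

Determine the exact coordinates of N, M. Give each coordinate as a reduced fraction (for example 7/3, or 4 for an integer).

N = (8, 15/2)
M = (15/2, 12)

1. M_x = 15/2  [2·M = A+B = (5, 20)+(10, 4)]
2. M_y = 12  [2·M = A+B = (5, 20)+(10, 4)]
   so M = (15/2, 12)
3. N_x = 8  [2·N = B+C = (10, 4)+(6, 11)]
4. N_y = 15/2  [2·N = B+C = (10, 4)+(6, 11)]
   so N = (8, 15/2)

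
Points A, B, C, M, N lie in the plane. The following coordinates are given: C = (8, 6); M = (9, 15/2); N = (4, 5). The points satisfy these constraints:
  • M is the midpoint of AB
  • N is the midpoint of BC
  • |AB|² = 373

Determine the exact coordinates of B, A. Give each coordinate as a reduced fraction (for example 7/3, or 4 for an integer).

1. B_x = 0  [B = 2·N−C = 2·(4, 5)−(8, 6)]
2. B_y = 4  [B = 2·N−C = 2·(4, 5)−(8, 6)]
   so B = (0, 4)
3. A_x = 18  [A = 2·M−B = 2·(9, 15/2)−(0, 4)]
4. A_y = 11  [A = 2·M−B = 2·(9, 15/2)−(0, 4)]
   so A = (18, 11)

B = (0, 4)
A = (18, 11)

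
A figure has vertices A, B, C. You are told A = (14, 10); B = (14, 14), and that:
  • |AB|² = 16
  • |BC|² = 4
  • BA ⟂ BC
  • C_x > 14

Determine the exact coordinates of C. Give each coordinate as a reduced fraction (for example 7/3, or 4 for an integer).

C = (16, 14)

1. C_x = 16  [[BA ⟂ BC ⇒ -4y+56=0] ∩ [|C−(14, 14)|²=4]]
2. C_y = 14  [[BA ⟂ BC ⇒ -4y+56=0] ∩ [|C−(14, 14)|²=4]]
   so C = (16, 14)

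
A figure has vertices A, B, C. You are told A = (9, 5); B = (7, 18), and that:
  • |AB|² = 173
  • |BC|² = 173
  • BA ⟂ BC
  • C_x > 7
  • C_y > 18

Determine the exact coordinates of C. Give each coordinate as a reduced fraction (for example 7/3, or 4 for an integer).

1. C_x = 20  [[BA ⟂ BC ⇒ 2x-13y+220=0] ∩ [|C−(7, 18)|²=173]]
2. C_y = 20  [[BA ⟂ BC ⇒ 2x-13y+220=0] ∩ [|C−(7, 18)|²=173]]
   so C = (20, 20)

C = (20, 20)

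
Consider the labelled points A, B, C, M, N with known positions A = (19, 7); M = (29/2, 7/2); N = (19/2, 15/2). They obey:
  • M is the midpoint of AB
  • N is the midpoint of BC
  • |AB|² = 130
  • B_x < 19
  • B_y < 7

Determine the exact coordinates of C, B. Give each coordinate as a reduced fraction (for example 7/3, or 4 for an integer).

1. B_x = 10  [B = 2·M−A = 2·(29/2, 7/2)−(19, 7)]
2. B_y = 0  [B = 2·M−A = 2·(29/2, 7/2)−(19, 7)]
   so B = (10, 0)
3. C_x = 9  [C = 2·N−B = 2·(19/2, 15/2)−(10, 0)]
4. C_y = 15  [C = 2·N−B = 2·(19/2, 15/2)−(10, 0)]
   so C = (9, 15)

C = (9, 15)
B = (10, 0)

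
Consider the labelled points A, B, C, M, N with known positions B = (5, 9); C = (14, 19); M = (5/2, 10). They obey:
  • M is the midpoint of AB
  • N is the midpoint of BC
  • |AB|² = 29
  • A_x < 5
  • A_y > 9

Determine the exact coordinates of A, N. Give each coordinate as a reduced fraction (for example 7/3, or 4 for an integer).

1. A_x = 0  [A = 2·M−B = 2·(5/2, 10)−(5, 9)]
2. A_y = 11  [A = 2·M−B = 2·(5/2, 10)−(5, 9)]
   so A = (0, 11)
3. N_x = 19/2  [2·N = B+C = (5, 9)+(14, 19)]
4. N_y = 14  [2·N = B+C = (5, 9)+(14, 19)]
   so N = (19/2, 14)

A = (0, 11)
N = (19/2, 14)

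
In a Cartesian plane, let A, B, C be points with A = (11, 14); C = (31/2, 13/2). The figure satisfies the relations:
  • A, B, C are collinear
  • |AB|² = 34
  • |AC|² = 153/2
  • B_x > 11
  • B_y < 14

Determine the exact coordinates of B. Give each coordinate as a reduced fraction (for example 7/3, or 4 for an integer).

B = (14, 9)

1. B_x = 14  [[A, B, C are collinear ⇒ -15/2x-9/2y+291/2=0] ∩ [|B−(11, 14)|²=34]]
2. B_y = 9  [[A, B, C are collinear ⇒ -15/2x-9/2y+291/2=0] ∩ [|B−(11, 14)|²=34]]
   so B = (14, 9)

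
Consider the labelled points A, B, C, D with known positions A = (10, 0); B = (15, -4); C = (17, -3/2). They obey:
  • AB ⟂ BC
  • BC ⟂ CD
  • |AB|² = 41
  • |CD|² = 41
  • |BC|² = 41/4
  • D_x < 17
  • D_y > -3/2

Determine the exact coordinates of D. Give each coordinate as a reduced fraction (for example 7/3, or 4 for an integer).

D = (12, 5/2)

1. D_x = 12  [[BC ⟂ CD ⇒ 2x+5/2y-121/4=0] ∩ [|D−(17, -3/2)|²=41]]
2. D_y = 5/2  [[BC ⟂ CD ⇒ 2x+5/2y-121/4=0] ∩ [|D−(17, -3/2)|²=41]]
   so D = (12, 5/2)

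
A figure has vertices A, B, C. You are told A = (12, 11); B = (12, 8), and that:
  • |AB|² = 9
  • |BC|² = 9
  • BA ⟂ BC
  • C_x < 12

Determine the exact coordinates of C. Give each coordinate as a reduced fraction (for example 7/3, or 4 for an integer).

1. C_x = 9  [[BA ⟂ BC ⇒ 3y-24=0] ∩ [|C−(12, 8)|²=9]]
2. C_y = 8  [[BA ⟂ BC ⇒ 3y-24=0] ∩ [|C−(12, 8)|²=9]]
   so C = (9, 8)

C = (9, 8)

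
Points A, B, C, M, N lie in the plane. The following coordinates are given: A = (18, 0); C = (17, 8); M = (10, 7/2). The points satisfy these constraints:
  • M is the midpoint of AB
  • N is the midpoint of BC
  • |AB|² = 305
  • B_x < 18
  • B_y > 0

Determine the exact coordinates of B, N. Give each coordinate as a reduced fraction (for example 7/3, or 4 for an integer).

1. B_x = 2  [B = 2·M−A = 2·(10, 7/2)−(18, 0)]
2. B_y = 7  [B = 2·M−A = 2·(10, 7/2)−(18, 0)]
   so B = (2, 7)
3. N_x = 19/2  [2·N = B+C = (2, 7)+(17, 8)]
4. N_y = 15/2  [2·N = B+C = (2, 7)+(17, 8)]
   so N = (19/2, 15/2)

B = (2, 7)
N = (19/2, 15/2)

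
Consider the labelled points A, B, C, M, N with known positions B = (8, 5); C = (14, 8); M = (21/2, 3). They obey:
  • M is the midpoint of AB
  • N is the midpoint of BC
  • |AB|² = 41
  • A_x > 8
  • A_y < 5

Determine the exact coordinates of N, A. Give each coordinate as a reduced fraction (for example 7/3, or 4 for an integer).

1. A_x = 13  [A = 2·M−B = 2·(21/2, 3)−(8, 5)]
2. A_y = 1  [A = 2·M−B = 2·(21/2, 3)−(8, 5)]
   so A = (13, 1)
3. N_x = 11  [2·N = B+C = (8, 5)+(14, 8)]
4. N_y = 13/2  [2·N = B+C = (8, 5)+(14, 8)]
   so N = (11, 13/2)

N = (11, 13/2)
A = (13, 1)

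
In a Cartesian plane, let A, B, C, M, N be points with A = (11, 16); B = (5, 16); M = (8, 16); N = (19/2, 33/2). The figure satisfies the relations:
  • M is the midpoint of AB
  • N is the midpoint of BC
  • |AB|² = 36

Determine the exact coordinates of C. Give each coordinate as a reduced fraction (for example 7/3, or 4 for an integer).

1. C_x = 14  [C = 2·N−B = 2·(19/2, 33/2)−(5, 16)]
2. C_y = 17  [C = 2·N−B = 2·(19/2, 33/2)−(5, 16)]
   so C = (14, 17)

C = (14, 17)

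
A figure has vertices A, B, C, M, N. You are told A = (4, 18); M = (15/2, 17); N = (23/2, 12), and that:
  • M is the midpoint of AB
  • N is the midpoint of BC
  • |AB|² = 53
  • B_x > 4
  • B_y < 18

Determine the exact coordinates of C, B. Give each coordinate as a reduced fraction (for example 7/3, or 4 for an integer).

1. B_x = 11  [B = 2·M−A = 2·(15/2, 17)−(4, 18)]
2. B_y = 16  [B = 2·M−A = 2·(15/2, 17)−(4, 18)]
   so B = (11, 16)
3. C_x = 12  [C = 2·N−B = 2·(23/2, 12)−(11, 16)]
4. C_y = 8  [C = 2·N−B = 2·(23/2, 12)−(11, 16)]
   so C = (12, 8)

C = (12, 8)
B = (11, 16)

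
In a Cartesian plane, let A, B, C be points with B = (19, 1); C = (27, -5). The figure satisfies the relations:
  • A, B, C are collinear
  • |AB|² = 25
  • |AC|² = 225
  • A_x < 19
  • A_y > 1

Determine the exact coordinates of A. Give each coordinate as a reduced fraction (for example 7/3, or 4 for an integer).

1. A_x = 15  [[A, B, C are collinear ⇒ 6x+8y-122=0] ∩ [|A−(19, 1)|²=25]]
2. A_y = 4  [[A, B, C are collinear ⇒ 6x+8y-122=0] ∩ [|A−(19, 1)|²=25]]
   so A = (15, 4)

A = (15, 4)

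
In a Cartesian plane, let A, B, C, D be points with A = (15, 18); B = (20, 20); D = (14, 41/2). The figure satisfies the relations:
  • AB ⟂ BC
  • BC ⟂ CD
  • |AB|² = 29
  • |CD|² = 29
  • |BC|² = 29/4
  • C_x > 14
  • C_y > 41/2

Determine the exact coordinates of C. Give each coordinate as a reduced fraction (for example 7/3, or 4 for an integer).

C = (19, 45/2)

1. C_x = 19  [[AB ⟂ BC ⇒ 5x+2y-140=0] ∩ [|C−(14, 41/2)|²=29]]
2. C_y = 45/2  [[AB ⟂ BC ⇒ 5x+2y-140=0] ∩ [|C−(14, 41/2)|²=29]]
   so C = (19, 45/2)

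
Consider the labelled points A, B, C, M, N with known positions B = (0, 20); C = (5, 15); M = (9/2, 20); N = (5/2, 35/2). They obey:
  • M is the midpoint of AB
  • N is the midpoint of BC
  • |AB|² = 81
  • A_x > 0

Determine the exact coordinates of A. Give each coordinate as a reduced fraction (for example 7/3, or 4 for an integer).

1. A_x = 9  [A = 2·M−B = 2·(9/2, 20)−(0, 20)]
2. A_y = 20  [A = 2·M−B = 2·(9/2, 20)−(0, 20)]
   so A = (9, 20)

A = (9, 20)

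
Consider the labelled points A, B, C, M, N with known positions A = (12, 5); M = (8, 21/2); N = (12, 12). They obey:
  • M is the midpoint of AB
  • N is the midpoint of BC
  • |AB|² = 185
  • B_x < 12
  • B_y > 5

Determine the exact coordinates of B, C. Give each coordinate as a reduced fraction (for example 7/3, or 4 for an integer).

B = (4, 16)
C = (20, 8)

1. B_x = 4  [B = 2·M−A = 2·(8, 21/2)−(12, 5)]
2. B_y = 16  [B = 2·M−A = 2·(8, 21/2)−(12, 5)]
   so B = (4, 16)
3. C_x = 20  [C = 2·N−B = 2·(12, 12)−(4, 16)]
4. C_y = 8  [C = 2·N−B = 2·(12, 12)−(4, 16)]
   so C = (20, 8)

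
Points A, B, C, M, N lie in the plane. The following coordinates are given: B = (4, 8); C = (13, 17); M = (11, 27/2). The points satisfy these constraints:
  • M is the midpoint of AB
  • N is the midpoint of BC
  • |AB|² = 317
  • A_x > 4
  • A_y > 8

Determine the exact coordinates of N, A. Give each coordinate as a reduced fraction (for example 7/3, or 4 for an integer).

N = (17/2, 25/2)
A = (18, 19)

1. A_x = 18  [A = 2·M−B = 2·(11, 27/2)−(4, 8)]
2. A_y = 19  [A = 2·M−B = 2·(11, 27/2)−(4, 8)]
   so A = (18, 19)
3. N_x = 17/2  [2·N = B+C = (4, 8)+(13, 17)]
4. N_y = 25/2  [2·N = B+C = (4, 8)+(13, 17)]
   so N = (17/2, 25/2)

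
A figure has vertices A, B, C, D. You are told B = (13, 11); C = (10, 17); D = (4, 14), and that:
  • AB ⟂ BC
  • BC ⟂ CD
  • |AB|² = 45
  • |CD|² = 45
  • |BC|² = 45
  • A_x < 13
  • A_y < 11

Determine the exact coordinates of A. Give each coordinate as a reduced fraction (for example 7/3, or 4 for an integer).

A = (7, 8)

1. A_x = 7  [[AB ⟂ BC ⇒ 3x-6y+27=0] ∩ [|A−(13, 11)|²=45]]
2. A_y = 8  [[AB ⟂ BC ⇒ 3x-6y+27=0] ∩ [|A−(13, 11)|²=45]]
   so A = (7, 8)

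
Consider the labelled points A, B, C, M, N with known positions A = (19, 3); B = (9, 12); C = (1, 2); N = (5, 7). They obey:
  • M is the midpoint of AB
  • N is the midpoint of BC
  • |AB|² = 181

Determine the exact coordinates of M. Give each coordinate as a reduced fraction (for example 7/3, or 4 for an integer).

M = (14, 15/2)

1. M_x = 14  [2·M = A+B = (19, 3)+(9, 12)]
2. M_y = 15/2  [2·M = A+B = (19, 3)+(9, 12)]
   so M = (14, 15/2)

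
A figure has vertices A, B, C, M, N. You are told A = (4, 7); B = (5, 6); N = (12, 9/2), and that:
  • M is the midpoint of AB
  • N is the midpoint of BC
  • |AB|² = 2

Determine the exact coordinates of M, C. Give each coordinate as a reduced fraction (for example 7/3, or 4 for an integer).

M = (9/2, 13/2)
C = (19, 3)

1. M_x = 9/2  [2·M = A+B = (4, 7)+(5, 6)]
2. M_y = 13/2  [2·M = A+B = (4, 7)+(5, 6)]
   so M = (9/2, 13/2)
3. C_x = 19  [C = 2·N−B = 2·(12, 9/2)−(5, 6)]
4. C_y = 3  [C = 2·N−B = 2·(12, 9/2)−(5, 6)]
   so C = (19, 3)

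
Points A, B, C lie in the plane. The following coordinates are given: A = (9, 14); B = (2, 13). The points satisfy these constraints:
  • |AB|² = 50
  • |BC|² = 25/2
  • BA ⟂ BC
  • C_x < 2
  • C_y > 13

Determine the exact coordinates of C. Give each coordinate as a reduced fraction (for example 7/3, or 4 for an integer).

1. C_x = 3/2  [[BA ⟂ BC ⇒ 7x+1y-27=0] ∩ [|C−(2, 13)|²=25/2]]
2. C_y = 33/2  [[BA ⟂ BC ⇒ 7x+1y-27=0] ∩ [|C−(2, 13)|²=25/2]]
   so C = (3/2, 33/2)

C = (3/2, 33/2)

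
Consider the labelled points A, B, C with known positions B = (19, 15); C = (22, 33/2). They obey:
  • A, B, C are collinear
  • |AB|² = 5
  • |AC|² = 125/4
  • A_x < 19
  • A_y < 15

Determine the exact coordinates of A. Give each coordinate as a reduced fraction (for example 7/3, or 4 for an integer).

A = (17, 14)

1. A_x = 17  [[A, B, C are collinear ⇒ -3/2x+3y-33/2=0] ∩ [|A−(19, 15)|²=5]]
2. A_y = 14  [[A, B, C are collinear ⇒ -3/2x+3y-33/2=0] ∩ [|A−(19, 15)|²=5]]
   so A = (17, 14)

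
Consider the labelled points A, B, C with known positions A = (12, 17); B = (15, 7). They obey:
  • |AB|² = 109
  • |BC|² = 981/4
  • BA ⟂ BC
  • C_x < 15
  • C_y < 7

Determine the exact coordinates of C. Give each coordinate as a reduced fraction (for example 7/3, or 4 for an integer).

1. C_x = 0  [[BA ⟂ BC ⇒ -3x+10y-25=0] ∩ [|C−(15, 7)|²=981/4]]
2. C_y = 5/2  [[BA ⟂ BC ⇒ -3x+10y-25=0] ∩ [|C−(15, 7)|²=981/4]]
   so C = (0, 5/2)

C = (0, 5/2)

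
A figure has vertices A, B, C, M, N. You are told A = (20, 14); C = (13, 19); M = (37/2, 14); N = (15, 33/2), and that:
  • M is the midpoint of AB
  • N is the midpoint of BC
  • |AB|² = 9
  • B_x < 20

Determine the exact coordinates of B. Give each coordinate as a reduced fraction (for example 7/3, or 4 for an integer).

B = (17, 14)

1. B_x = 17  [B = 2·M−A = 2·(37/2, 14)−(20, 14)]
2. B_y = 14  [B = 2·M−A = 2·(37/2, 14)−(20, 14)]
   so B = (17, 14)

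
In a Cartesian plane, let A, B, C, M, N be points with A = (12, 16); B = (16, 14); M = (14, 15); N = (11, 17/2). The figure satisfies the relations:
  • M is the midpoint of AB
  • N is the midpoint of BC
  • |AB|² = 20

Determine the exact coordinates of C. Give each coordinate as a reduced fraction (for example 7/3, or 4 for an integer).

1. C_x = 6  [C = 2·N−B = 2·(11, 17/2)−(16, 14)]
2. C_y = 3  [C = 2·N−B = 2·(11, 17/2)−(16, 14)]
   so C = (6, 3)

C = (6, 3)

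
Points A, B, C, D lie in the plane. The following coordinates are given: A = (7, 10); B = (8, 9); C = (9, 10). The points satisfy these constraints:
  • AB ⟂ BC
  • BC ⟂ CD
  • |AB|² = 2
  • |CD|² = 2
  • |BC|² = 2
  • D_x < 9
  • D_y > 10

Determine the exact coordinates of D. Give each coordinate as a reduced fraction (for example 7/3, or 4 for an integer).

D = (8, 11)

1. D_x = 8  [[BC ⟂ CD ⇒ 1x+1y-19=0] ∩ [|D−(9, 10)|²=2]]
2. D_y = 11  [[BC ⟂ CD ⇒ 1x+1y-19=0] ∩ [|D−(9, 10)|²=2]]
   so D = (8, 11)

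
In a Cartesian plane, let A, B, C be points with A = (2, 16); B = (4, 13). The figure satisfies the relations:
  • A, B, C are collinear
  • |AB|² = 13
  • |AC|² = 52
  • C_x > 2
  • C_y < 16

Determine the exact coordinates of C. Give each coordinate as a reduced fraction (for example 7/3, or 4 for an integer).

C = (6, 10)

1. C_x = 6  [[A, B, C are collinear ⇒ 3x+2y-38=0] ∩ [|C−(2, 16)|²=52]]
2. C_y = 10  [[A, B, C are collinear ⇒ 3x+2y-38=0] ∩ [|C−(2, 16)|²=52]]
   so C = (6, 10)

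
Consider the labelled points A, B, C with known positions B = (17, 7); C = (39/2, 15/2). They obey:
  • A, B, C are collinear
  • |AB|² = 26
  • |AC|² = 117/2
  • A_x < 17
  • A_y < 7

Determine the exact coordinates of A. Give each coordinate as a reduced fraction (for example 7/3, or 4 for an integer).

A = (12, 6)

1. A_x = 12  [[A, B, C are collinear ⇒ -1/2x+5/2y-9=0] ∩ [|A−(17, 7)|²=26]]
2. A_y = 6  [[A, B, C are collinear ⇒ -1/2x+5/2y-9=0] ∩ [|A−(17, 7)|²=26]]
   so A = (12, 6)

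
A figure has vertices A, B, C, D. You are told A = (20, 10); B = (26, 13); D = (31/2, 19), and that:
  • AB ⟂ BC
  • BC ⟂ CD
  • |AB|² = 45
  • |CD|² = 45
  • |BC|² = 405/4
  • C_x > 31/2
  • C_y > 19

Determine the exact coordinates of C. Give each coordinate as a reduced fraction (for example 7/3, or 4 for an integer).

C = (43/2, 22)

1. C_x = 43/2  [[AB ⟂ BC ⇒ 6x+3y-195=0] ∩ [|C−(31/2, 19)|²=45]]
2. C_y = 22  [[AB ⟂ BC ⇒ 6x+3y-195=0] ∩ [|C−(31/2, 19)|²=45]]
   so C = (43/2, 22)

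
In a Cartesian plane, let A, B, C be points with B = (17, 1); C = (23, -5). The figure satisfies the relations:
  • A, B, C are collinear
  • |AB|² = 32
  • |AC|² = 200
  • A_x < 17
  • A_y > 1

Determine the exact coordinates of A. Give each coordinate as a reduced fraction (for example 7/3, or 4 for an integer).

1. A_x = 13  [[A, B, C are collinear ⇒ 6x+6y-108=0] ∩ [|A−(17, 1)|²=32]]
2. A_y = 5  [[A, B, C are collinear ⇒ 6x+6y-108=0] ∩ [|A−(17, 1)|²=32]]
   so A = (13, 5)

A = (13, 5)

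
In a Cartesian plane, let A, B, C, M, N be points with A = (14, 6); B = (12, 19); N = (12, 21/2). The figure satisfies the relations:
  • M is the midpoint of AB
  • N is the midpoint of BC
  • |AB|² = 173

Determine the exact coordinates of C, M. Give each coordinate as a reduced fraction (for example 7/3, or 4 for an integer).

1. M_x = 13  [2·M = A+B = (14, 6)+(12, 19)]
2. M_y = 25/2  [2·M = A+B = (14, 6)+(12, 19)]
   so M = (13, 25/2)
3. C_x = 12  [C = 2·N−B = 2·(12, 21/2)−(12, 19)]
4. C_y = 2  [C = 2·N−B = 2·(12, 21/2)−(12, 19)]
   so C = (12, 2)

C = (12, 2)
M = (13, 25/2)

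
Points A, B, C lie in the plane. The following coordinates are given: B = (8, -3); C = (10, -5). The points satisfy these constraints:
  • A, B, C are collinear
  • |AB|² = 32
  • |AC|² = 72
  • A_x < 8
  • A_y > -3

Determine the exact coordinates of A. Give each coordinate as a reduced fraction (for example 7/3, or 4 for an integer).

1. A_x = 4  [[A, B, C are collinear ⇒ 2x+2y-10=0] ∩ [|A−(8, -3)|²=32]]
2. A_y = 1  [[A, B, C are collinear ⇒ 2x+2y-10=0] ∩ [|A−(8, -3)|²=32]]
   so A = (4, 1)

A = (4, 1)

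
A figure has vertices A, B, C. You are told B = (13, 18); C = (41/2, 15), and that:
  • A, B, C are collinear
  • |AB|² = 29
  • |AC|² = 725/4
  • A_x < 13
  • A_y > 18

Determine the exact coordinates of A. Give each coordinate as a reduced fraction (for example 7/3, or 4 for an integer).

1. A_x = 8  [[A, B, C are collinear ⇒ 3x+15/2y-174=0] ∩ [|A−(13, 18)|²=29]]
2. A_y = 20  [[A, B, C are collinear ⇒ 3x+15/2y-174=0] ∩ [|A−(13, 18)|²=29]]
   so A = (8, 20)

A = (8, 20)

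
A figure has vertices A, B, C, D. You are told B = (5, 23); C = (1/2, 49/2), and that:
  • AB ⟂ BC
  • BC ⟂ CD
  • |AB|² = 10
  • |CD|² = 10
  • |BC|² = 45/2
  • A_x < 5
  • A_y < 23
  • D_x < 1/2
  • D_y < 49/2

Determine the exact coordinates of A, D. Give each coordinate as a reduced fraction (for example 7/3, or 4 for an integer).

1. A_x = 4  [[AB ⟂ BC ⇒ 9/2x-3/2y+12=0] ∩ [|A−(5, 23)|²=10]]
2. A_y = 20  [[AB ⟂ BC ⇒ 9/2x-3/2y+12=0] ∩ [|A−(5, 23)|²=10]]
   so A = (4, 20)
3. D_x = -1/2  [[BC ⟂ CD ⇒ -9/2x+3/2y-69/2=0] ∩ [|D−(1/2, 49/2)|²=10]]
4. D_y = 43/2  [[BC ⟂ CD ⇒ -9/2x+3/2y-69/2=0] ∩ [|D−(1/2, 49/2)|²=10]]
   so D = (-1/2, 43/2)

A = (4, 20)
D = (-1/2, 43/2)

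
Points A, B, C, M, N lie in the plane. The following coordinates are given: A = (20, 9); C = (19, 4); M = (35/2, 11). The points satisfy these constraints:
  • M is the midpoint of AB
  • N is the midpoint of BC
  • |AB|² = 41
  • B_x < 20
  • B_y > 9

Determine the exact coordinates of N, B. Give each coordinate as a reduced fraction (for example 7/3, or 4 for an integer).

N = (17, 17/2)
B = (15, 13)

1. B_x = 15  [B = 2·M−A = 2·(35/2, 11)−(20, 9)]
2. B_y = 13  [B = 2·M−A = 2·(35/2, 11)−(20, 9)]
   so B = (15, 13)
3. N_x = 17  [2·N = B+C = (15, 13)+(19, 4)]
4. N_y = 17/2  [2·N = B+C = (15, 13)+(19, 4)]
   so N = (17, 17/2)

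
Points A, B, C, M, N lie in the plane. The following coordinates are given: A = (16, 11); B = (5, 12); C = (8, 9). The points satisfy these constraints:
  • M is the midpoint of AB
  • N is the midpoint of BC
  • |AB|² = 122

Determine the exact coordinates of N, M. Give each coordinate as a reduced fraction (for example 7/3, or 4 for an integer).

N = (13/2, 21/2)
M = (21/2, 23/2)

1. M_x = 21/2  [2·M = A+B = (16, 11)+(5, 12)]
2. M_y = 23/2  [2·M = A+B = (16, 11)+(5, 12)]
   so M = (21/2, 23/2)
3. N_x = 13/2  [2·N = B+C = (5, 12)+(8, 9)]
4. N_y = 21/2  [2·N = B+C = (5, 12)+(8, 9)]
   so N = (13/2, 21/2)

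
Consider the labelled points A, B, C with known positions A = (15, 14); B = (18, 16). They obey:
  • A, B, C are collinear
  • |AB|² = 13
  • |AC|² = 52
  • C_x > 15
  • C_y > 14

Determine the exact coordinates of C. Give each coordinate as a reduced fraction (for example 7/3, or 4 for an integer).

C = (21, 18)

1. C_x = 21  [[A, B, C are collinear ⇒ -2x+3y-12=0] ∩ [|C−(15, 14)|²=52]]
2. C_y = 18  [[A, B, C are collinear ⇒ -2x+3y-12=0] ∩ [|C−(15, 14)|²=52]]
   so C = (21, 18)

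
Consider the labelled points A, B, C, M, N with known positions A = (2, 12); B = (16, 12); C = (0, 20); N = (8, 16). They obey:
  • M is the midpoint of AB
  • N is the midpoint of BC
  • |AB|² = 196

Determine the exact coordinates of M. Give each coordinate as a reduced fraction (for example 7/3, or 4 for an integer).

1. M_x = 9  [2·M = A+B = (2, 12)+(16, 12)]
2. M_y = 12  [2·M = A+B = (2, 12)+(16, 12)]
   so M = (9, 12)

M = (9, 12)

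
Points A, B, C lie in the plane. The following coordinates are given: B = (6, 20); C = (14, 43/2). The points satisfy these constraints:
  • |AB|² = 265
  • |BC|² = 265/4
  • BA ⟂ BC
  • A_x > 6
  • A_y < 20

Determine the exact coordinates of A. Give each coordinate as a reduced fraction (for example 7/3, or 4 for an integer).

1. A_x = 9  [[BA ⟂ BC ⇒ 8x+3/2y-78=0] ∩ [|A−(6, 20)|²=265]]
2. A_y = 4  [[BA ⟂ BC ⇒ 8x+3/2y-78=0] ∩ [|A−(6, 20)|²=265]]
   so A = (9, 4)

A = (9, 4)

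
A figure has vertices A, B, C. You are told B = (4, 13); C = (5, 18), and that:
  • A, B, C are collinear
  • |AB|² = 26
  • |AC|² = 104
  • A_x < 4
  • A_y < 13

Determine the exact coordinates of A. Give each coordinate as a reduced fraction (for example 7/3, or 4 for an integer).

A = (3, 8)

1. A_x = 3  [[A, B, C are collinear ⇒ -5x+1y+7=0] ∩ [|A−(4, 13)|²=26]]
2. A_y = 8  [[A, B, C are collinear ⇒ -5x+1y+7=0] ∩ [|A−(4, 13)|²=26]]
   so A = (3, 8)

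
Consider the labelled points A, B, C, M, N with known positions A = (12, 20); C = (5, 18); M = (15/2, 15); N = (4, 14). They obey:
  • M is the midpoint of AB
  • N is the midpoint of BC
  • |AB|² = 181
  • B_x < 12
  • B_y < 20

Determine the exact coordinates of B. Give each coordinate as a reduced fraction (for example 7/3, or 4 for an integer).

B = (3, 10)

1. B_x = 3  [B = 2·M−A = 2·(15/2, 15)−(12, 20)]
2. B_y = 10  [B = 2·M−A = 2·(15/2, 15)−(12, 20)]
   so B = (3, 10)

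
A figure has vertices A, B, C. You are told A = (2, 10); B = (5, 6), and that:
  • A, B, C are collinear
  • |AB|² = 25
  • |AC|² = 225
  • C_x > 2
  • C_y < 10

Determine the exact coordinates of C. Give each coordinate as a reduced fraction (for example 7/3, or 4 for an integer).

C = (11, -2)

1. C_x = 11  [[A, B, C are collinear ⇒ 4x+3y-38=0] ∩ [|C−(2, 10)|²=225]]
2. C_y = -2  [[A, B, C are collinear ⇒ 4x+3y-38=0] ∩ [|C−(2, 10)|²=225]]
   so C = (11, -2)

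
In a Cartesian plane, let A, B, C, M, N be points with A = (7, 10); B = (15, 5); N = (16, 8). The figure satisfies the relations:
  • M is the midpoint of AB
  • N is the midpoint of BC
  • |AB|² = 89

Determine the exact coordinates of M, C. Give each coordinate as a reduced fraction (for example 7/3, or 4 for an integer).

M = (11, 15/2)
C = (17, 11)

1. M_x = 11  [2·M = A+B = (7, 10)+(15, 5)]
2. M_y = 15/2  [2·M = A+B = (7, 10)+(15, 5)]
   so M = (11, 15/2)
3. C_x = 17  [C = 2·N−B = 2·(16, 8)−(15, 5)]
4. C_y = 11  [C = 2·N−B = 2·(16, 8)−(15, 5)]
   so C = (17, 11)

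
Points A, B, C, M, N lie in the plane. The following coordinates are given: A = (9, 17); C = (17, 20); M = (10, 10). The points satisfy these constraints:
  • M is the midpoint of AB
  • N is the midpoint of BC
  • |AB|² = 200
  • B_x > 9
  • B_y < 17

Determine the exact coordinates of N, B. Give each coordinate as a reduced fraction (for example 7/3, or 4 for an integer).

N = (14, 23/2)
B = (11, 3)

1. B_x = 11  [B = 2·M−A = 2·(10, 10)−(9, 17)]
2. B_y = 3  [B = 2·M−A = 2·(10, 10)−(9, 17)]
   so B = (11, 3)
3. N_x = 14  [2·N = B+C = (11, 3)+(17, 20)]
4. N_y = 23/2  [2·N = B+C = (11, 3)+(17, 20)]
   so N = (14, 23/2)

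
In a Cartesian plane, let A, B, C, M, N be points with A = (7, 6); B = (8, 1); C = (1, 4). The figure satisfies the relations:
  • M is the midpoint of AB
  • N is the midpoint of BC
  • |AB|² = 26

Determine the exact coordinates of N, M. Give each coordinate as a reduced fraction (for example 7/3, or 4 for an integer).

1. M_x = 15/2  [2·M = A+B = (7, 6)+(8, 1)]
2. M_y = 7/2  [2·M = A+B = (7, 6)+(8, 1)]
   so M = (15/2, 7/2)
3. N_x = 9/2  [2·N = B+C = (8, 1)+(1, 4)]
4. N_y = 5/2  [2·N = B+C = (8, 1)+(1, 4)]
   so N = (9/2, 5/2)

N = (9/2, 5/2)
M = (15/2, 7/2)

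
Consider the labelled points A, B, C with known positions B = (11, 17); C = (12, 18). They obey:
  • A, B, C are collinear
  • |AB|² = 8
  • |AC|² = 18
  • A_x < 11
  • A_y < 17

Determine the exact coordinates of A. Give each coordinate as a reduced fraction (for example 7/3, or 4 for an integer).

A = (9, 15)

1. A_x = 9  [[A, B, C are collinear ⇒ -1x+1y-6=0] ∩ [|A−(11, 17)|²=8]]
2. A_y = 15  [[A, B, C are collinear ⇒ -1x+1y-6=0] ∩ [|A−(11, 17)|²=8]]
   so A = (9, 15)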